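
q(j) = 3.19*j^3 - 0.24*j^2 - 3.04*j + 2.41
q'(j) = 9.57*j^2 - 0.48*j - 3.04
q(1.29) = 4.94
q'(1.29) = 12.27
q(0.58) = 1.19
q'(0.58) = -0.10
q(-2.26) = -28.77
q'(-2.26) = 46.92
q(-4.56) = -291.19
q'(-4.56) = 198.14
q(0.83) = 1.55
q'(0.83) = 3.15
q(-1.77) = -10.65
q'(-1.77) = 27.79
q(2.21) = 28.95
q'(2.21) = 42.64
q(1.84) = 15.88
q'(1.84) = 28.48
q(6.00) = 664.57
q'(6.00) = 338.60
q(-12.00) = -5507.99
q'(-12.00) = 1380.80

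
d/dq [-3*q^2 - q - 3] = -6*q - 1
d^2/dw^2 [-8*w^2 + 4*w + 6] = -16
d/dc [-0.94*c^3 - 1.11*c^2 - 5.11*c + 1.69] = -2.82*c^2 - 2.22*c - 5.11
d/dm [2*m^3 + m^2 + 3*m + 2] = 6*m^2 + 2*m + 3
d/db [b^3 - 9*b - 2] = 3*b^2 - 9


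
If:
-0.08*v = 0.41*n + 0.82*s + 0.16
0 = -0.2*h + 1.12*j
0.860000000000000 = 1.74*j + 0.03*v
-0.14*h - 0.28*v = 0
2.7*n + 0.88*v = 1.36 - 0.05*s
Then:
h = 2.91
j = 0.52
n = 0.99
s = -0.55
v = -1.45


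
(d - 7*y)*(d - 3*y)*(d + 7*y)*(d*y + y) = d^4*y - 3*d^3*y^2 + d^3*y - 49*d^2*y^3 - 3*d^2*y^2 + 147*d*y^4 - 49*d*y^3 + 147*y^4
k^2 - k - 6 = (k - 3)*(k + 2)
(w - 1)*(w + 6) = w^2 + 5*w - 6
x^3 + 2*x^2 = x^2*(x + 2)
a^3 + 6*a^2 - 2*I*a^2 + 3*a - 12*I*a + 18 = (a + 6)*(a - 3*I)*(a + I)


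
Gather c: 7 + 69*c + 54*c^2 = 54*c^2 + 69*c + 7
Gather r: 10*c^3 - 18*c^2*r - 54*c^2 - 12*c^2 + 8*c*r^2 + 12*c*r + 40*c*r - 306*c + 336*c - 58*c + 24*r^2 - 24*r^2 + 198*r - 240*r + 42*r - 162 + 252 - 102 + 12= 10*c^3 - 66*c^2 + 8*c*r^2 - 28*c + r*(-18*c^2 + 52*c)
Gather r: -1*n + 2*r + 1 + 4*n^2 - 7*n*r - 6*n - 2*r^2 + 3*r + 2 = 4*n^2 - 7*n - 2*r^2 + r*(5 - 7*n) + 3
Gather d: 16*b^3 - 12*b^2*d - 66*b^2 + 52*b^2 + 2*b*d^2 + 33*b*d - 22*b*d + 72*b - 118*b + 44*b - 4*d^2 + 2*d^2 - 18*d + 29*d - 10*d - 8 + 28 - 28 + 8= 16*b^3 - 14*b^2 - 2*b + d^2*(2*b - 2) + d*(-12*b^2 + 11*b + 1)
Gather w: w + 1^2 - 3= w - 2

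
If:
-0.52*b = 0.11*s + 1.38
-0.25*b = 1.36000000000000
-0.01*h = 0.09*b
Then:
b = -5.44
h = 48.96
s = 13.17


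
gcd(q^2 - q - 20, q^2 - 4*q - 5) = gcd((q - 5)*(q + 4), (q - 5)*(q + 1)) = q - 5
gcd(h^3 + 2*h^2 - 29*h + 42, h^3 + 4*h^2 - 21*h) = h^2 + 4*h - 21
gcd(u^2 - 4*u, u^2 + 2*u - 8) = 1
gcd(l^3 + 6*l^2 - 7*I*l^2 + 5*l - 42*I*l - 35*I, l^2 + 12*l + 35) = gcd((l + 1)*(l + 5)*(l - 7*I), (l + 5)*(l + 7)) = l + 5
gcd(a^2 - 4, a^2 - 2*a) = a - 2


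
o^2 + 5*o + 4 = (o + 1)*(o + 4)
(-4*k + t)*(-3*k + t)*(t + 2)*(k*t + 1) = 12*k^3*t^2 + 24*k^3*t - 7*k^2*t^3 - 14*k^2*t^2 + 12*k^2*t + 24*k^2 + k*t^4 + 2*k*t^3 - 7*k*t^2 - 14*k*t + t^3 + 2*t^2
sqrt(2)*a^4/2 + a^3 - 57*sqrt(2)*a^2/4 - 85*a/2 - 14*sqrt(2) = (a - 4*sqrt(2))*(a + sqrt(2))*(a + 7*sqrt(2)/2)*(sqrt(2)*a/2 + 1/2)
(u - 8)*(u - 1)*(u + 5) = u^3 - 4*u^2 - 37*u + 40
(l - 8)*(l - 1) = l^2 - 9*l + 8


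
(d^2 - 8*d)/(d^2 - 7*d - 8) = d/(d + 1)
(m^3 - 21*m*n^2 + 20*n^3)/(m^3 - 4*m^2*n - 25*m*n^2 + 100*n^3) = (m - n)/(m - 5*n)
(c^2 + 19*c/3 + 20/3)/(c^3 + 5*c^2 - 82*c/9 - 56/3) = 3*(c + 5)/(3*c^2 + 11*c - 42)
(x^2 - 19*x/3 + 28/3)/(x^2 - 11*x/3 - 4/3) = (3*x - 7)/(3*x + 1)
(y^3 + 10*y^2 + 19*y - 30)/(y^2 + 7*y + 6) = (y^2 + 4*y - 5)/(y + 1)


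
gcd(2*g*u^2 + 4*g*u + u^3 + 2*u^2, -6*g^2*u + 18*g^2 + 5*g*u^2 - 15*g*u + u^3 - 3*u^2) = 1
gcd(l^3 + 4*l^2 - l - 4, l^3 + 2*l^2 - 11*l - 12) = l^2 + 5*l + 4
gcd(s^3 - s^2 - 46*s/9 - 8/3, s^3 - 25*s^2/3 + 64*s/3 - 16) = s - 3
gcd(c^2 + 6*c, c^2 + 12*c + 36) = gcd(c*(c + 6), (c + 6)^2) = c + 6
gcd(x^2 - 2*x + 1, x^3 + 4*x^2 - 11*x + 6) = x^2 - 2*x + 1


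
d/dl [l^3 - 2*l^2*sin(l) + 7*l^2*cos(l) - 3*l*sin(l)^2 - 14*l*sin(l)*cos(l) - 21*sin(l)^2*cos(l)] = -7*l^2*sin(l) - 2*l^2*cos(l) + 3*l^2 - 4*l*sin(l) - 3*l*sin(2*l) + 14*l*cos(l) - 14*l*cos(2*l) + 21*sin(l)/4 - 7*sin(2*l) - 63*sin(3*l)/4 + 3*cos(2*l)/2 - 3/2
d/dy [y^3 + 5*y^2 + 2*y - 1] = 3*y^2 + 10*y + 2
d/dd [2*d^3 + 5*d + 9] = 6*d^2 + 5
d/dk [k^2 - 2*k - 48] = 2*k - 2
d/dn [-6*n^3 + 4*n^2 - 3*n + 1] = -18*n^2 + 8*n - 3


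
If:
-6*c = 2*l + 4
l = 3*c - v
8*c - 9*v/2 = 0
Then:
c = -9/19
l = -11/19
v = -16/19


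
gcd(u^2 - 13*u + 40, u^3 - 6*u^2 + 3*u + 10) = u - 5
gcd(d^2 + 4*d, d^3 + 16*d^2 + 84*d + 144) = d + 4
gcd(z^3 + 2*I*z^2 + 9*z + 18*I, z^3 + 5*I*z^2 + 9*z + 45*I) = z^2 + 9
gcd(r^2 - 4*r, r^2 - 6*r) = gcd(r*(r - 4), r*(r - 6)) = r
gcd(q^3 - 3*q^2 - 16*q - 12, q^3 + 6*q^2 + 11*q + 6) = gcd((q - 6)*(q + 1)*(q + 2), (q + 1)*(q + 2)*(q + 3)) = q^2 + 3*q + 2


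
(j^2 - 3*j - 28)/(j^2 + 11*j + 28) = (j - 7)/(j + 7)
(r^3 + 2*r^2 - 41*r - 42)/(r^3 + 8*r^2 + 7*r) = (r - 6)/r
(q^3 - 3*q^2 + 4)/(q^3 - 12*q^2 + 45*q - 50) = (q^2 - q - 2)/(q^2 - 10*q + 25)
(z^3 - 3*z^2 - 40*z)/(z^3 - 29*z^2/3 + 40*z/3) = 3*(z + 5)/(3*z - 5)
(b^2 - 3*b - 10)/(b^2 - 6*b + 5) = (b + 2)/(b - 1)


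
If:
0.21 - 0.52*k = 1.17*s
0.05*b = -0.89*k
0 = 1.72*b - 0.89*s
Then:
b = 0.09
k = -0.01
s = 0.18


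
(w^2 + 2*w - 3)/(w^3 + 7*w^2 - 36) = (w - 1)/(w^2 + 4*w - 12)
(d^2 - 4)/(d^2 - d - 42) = (4 - d^2)/(-d^2 + d + 42)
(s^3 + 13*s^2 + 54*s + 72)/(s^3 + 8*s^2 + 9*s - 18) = (s + 4)/(s - 1)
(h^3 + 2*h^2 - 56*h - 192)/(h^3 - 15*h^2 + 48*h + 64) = (h^2 + 10*h + 24)/(h^2 - 7*h - 8)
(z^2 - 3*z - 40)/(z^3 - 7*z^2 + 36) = (z^2 - 3*z - 40)/(z^3 - 7*z^2 + 36)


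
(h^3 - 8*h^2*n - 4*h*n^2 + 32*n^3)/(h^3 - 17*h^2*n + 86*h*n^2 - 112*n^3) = (h + 2*n)/(h - 7*n)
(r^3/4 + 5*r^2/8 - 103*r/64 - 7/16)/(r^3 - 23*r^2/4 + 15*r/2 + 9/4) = (4*r^2 + 9*r - 28)/(16*(r^2 - 6*r + 9))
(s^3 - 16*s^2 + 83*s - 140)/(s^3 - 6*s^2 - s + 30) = (s^2 - 11*s + 28)/(s^2 - s - 6)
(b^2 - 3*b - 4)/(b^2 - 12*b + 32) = (b + 1)/(b - 8)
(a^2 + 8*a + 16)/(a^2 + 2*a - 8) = (a + 4)/(a - 2)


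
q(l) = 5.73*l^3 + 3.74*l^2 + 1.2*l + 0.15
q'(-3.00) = 133.47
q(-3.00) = -124.50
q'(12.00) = 2566.32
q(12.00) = 10454.55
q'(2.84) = 161.09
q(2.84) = 164.98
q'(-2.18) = 66.59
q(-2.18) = -44.06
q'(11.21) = 2245.22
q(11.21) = 8555.41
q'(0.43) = 7.59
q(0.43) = 1.81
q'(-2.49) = 89.15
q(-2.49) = -68.11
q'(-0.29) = 0.48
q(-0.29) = -0.02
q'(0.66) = 13.62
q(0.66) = 4.22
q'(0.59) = 11.60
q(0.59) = 3.34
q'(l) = 17.19*l^2 + 7.48*l + 1.2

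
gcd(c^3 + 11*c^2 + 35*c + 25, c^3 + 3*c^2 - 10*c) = c + 5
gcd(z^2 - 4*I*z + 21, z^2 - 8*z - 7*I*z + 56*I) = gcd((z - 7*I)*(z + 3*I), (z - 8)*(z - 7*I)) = z - 7*I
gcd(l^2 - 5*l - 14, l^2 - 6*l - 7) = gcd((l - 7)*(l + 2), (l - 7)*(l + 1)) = l - 7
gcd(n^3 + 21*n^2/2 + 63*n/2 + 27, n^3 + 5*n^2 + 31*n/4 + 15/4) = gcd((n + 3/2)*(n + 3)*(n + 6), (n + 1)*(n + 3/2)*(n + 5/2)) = n + 3/2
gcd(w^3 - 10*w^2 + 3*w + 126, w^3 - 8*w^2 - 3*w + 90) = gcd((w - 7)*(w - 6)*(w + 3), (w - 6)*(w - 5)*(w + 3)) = w^2 - 3*w - 18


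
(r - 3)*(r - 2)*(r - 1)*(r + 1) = r^4 - 5*r^3 + 5*r^2 + 5*r - 6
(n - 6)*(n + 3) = n^2 - 3*n - 18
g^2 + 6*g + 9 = (g + 3)^2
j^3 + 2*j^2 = j^2*(j + 2)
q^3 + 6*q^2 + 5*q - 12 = (q - 1)*(q + 3)*(q + 4)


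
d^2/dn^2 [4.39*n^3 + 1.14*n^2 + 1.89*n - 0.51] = 26.34*n + 2.28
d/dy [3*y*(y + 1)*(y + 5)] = 9*y^2 + 36*y + 15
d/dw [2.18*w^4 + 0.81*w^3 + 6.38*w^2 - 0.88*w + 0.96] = 8.72*w^3 + 2.43*w^2 + 12.76*w - 0.88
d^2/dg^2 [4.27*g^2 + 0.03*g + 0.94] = 8.54000000000000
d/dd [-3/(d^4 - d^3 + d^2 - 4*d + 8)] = 3*(4*d^3 - 3*d^2 + 2*d - 4)/(d^4 - d^3 + d^2 - 4*d + 8)^2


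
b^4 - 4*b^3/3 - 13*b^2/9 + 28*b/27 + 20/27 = (b - 5/3)*(b - 1)*(b + 2/3)^2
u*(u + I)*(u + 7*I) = u^3 + 8*I*u^2 - 7*u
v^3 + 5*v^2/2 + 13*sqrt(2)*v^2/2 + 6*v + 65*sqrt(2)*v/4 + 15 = (v + 5/2)*(v + sqrt(2)/2)*(v + 6*sqrt(2))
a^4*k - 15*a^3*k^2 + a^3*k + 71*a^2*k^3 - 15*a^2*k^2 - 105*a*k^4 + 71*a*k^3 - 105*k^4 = (a - 7*k)*(a - 5*k)*(a - 3*k)*(a*k + k)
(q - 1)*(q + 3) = q^2 + 2*q - 3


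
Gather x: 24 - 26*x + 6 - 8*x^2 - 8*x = -8*x^2 - 34*x + 30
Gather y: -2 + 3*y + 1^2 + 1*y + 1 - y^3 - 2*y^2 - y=-y^3 - 2*y^2 + 3*y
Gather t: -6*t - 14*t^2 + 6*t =-14*t^2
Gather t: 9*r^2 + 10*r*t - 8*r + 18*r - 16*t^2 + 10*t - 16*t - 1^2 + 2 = 9*r^2 + 10*r - 16*t^2 + t*(10*r - 6) + 1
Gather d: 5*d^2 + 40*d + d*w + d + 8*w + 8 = 5*d^2 + d*(w + 41) + 8*w + 8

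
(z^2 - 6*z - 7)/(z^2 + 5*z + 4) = (z - 7)/(z + 4)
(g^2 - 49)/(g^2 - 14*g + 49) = (g + 7)/(g - 7)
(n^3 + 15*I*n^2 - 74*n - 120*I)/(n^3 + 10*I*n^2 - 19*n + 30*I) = (n + 4*I)/(n - I)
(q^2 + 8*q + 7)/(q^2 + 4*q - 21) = (q + 1)/(q - 3)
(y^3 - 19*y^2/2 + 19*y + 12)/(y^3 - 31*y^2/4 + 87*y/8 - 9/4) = 4*(2*y^2 - 7*y - 4)/(8*y^2 - 14*y + 3)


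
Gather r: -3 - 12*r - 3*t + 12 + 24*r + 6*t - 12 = 12*r + 3*t - 3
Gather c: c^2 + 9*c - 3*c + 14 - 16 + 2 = c^2 + 6*c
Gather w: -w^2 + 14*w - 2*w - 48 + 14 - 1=-w^2 + 12*w - 35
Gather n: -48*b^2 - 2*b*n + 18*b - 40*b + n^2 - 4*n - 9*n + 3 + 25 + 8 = -48*b^2 - 22*b + n^2 + n*(-2*b - 13) + 36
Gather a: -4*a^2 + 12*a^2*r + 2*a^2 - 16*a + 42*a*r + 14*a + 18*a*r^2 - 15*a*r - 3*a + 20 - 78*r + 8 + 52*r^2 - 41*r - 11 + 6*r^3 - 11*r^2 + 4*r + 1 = a^2*(12*r - 2) + a*(18*r^2 + 27*r - 5) + 6*r^3 + 41*r^2 - 115*r + 18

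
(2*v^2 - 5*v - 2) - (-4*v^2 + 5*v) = 6*v^2 - 10*v - 2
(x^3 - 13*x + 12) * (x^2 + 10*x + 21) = x^5 + 10*x^4 + 8*x^3 - 118*x^2 - 153*x + 252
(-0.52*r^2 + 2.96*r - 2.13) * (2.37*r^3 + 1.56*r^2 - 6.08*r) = -1.2324*r^5 + 6.204*r^4 + 2.7311*r^3 - 21.3196*r^2 + 12.9504*r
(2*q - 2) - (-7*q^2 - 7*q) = 7*q^2 + 9*q - 2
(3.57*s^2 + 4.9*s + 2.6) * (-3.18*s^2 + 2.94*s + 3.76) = -11.3526*s^4 - 5.0862*s^3 + 19.5612*s^2 + 26.068*s + 9.776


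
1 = 1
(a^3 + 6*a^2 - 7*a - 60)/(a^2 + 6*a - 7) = (a^3 + 6*a^2 - 7*a - 60)/(a^2 + 6*a - 7)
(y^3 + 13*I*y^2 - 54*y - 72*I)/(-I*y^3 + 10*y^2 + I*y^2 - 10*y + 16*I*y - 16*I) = (I*y^3 - 13*y^2 - 54*I*y + 72)/(y^3 + y^2*(-1 + 10*I) + y*(-16 - 10*I) + 16)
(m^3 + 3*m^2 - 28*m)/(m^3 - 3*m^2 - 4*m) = (m + 7)/(m + 1)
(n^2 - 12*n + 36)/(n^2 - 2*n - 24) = (n - 6)/(n + 4)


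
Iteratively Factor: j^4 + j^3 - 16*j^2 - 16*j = (j)*(j^3 + j^2 - 16*j - 16) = j*(j + 1)*(j^2 - 16) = j*(j + 1)*(j + 4)*(j - 4)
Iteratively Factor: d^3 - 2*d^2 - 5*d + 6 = (d - 3)*(d^2 + d - 2) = (d - 3)*(d + 2)*(d - 1)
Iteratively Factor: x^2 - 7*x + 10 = (x - 2)*(x - 5)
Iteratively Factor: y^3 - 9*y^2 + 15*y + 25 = (y - 5)*(y^2 - 4*y - 5) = (y - 5)^2*(y + 1)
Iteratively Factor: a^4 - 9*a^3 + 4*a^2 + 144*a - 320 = (a - 4)*(a^3 - 5*a^2 - 16*a + 80) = (a - 5)*(a - 4)*(a^2 - 16) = (a - 5)*(a - 4)^2*(a + 4)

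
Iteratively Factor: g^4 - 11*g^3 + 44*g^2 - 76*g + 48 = (g - 2)*(g^3 - 9*g^2 + 26*g - 24) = (g - 2)^2*(g^2 - 7*g + 12) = (g - 4)*(g - 2)^2*(g - 3)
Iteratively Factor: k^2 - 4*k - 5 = (k - 5)*(k + 1)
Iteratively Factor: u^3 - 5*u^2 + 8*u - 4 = (u - 1)*(u^2 - 4*u + 4) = (u - 2)*(u - 1)*(u - 2)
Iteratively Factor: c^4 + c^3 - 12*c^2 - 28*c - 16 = (c + 2)*(c^3 - c^2 - 10*c - 8) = (c - 4)*(c + 2)*(c^2 + 3*c + 2) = (c - 4)*(c + 2)^2*(c + 1)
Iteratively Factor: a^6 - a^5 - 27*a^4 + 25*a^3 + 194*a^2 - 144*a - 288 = (a + 4)*(a^5 - 5*a^4 - 7*a^3 + 53*a^2 - 18*a - 72) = (a - 4)*(a + 4)*(a^4 - a^3 - 11*a^2 + 9*a + 18) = (a - 4)*(a - 3)*(a + 4)*(a^3 + 2*a^2 - 5*a - 6) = (a - 4)*(a - 3)*(a + 1)*(a + 4)*(a^2 + a - 6) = (a - 4)*(a - 3)*(a - 2)*(a + 1)*(a + 4)*(a + 3)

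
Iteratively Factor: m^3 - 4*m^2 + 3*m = (m - 3)*(m^2 - m) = (m - 3)*(m - 1)*(m)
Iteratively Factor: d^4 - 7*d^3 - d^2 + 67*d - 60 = (d - 4)*(d^3 - 3*d^2 - 13*d + 15) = (d - 4)*(d - 1)*(d^2 - 2*d - 15) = (d - 5)*(d - 4)*(d - 1)*(d + 3)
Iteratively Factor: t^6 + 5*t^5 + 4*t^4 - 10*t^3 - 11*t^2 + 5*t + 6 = (t - 1)*(t^5 + 6*t^4 + 10*t^3 - 11*t - 6) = (t - 1)^2*(t^4 + 7*t^3 + 17*t^2 + 17*t + 6) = (t - 1)^2*(t + 1)*(t^3 + 6*t^2 + 11*t + 6) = (t - 1)^2*(t + 1)*(t + 3)*(t^2 + 3*t + 2) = (t - 1)^2*(t + 1)*(t + 2)*(t + 3)*(t + 1)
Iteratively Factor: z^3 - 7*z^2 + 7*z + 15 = (z + 1)*(z^2 - 8*z + 15) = (z - 3)*(z + 1)*(z - 5)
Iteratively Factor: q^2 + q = (q + 1)*(q)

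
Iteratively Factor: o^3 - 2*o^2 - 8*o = (o - 4)*(o^2 + 2*o) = (o - 4)*(o + 2)*(o)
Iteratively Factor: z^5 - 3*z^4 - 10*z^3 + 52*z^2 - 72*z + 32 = (z - 2)*(z^4 - z^3 - 12*z^2 + 28*z - 16) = (z - 2)*(z + 4)*(z^3 - 5*z^2 + 8*z - 4) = (z - 2)^2*(z + 4)*(z^2 - 3*z + 2) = (z - 2)^2*(z - 1)*(z + 4)*(z - 2)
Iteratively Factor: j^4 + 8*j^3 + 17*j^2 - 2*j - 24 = (j + 2)*(j^3 + 6*j^2 + 5*j - 12) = (j - 1)*(j + 2)*(j^2 + 7*j + 12) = (j - 1)*(j + 2)*(j + 3)*(j + 4)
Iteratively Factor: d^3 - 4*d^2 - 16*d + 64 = (d - 4)*(d^2 - 16) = (d - 4)*(d + 4)*(d - 4)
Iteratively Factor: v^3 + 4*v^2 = (v)*(v^2 + 4*v) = v*(v + 4)*(v)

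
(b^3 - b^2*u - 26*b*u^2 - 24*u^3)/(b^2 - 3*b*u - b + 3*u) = (b^3 - b^2*u - 26*b*u^2 - 24*u^3)/(b^2 - 3*b*u - b + 3*u)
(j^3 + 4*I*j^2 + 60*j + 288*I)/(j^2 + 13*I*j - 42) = (j^2 - 2*I*j + 48)/(j + 7*I)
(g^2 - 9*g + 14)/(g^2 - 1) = (g^2 - 9*g + 14)/(g^2 - 1)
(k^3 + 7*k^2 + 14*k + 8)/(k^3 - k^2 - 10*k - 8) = (k + 4)/(k - 4)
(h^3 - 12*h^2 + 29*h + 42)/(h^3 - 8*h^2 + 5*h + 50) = (h^3 - 12*h^2 + 29*h + 42)/(h^3 - 8*h^2 + 5*h + 50)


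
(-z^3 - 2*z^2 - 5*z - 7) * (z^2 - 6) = -z^5 - 2*z^4 + z^3 + 5*z^2 + 30*z + 42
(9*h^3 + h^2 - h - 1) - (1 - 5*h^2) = 9*h^3 + 6*h^2 - h - 2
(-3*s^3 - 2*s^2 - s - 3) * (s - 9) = -3*s^4 + 25*s^3 + 17*s^2 + 6*s + 27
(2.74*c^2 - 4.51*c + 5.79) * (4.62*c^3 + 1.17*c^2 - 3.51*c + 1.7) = 12.6588*c^5 - 17.6304*c^4 + 11.8557*c^3 + 27.2624*c^2 - 27.9899*c + 9.843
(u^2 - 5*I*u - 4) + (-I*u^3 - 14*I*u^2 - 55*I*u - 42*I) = -I*u^3 + u^2 - 14*I*u^2 - 60*I*u - 4 - 42*I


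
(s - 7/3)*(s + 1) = s^2 - 4*s/3 - 7/3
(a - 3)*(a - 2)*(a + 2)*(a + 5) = a^4 + 2*a^3 - 19*a^2 - 8*a + 60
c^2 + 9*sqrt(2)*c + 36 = (c + 3*sqrt(2))*(c + 6*sqrt(2))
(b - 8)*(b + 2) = b^2 - 6*b - 16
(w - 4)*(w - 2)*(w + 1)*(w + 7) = w^4 + 2*w^3 - 33*w^2 + 22*w + 56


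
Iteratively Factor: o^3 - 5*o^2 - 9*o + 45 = (o + 3)*(o^2 - 8*o + 15) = (o - 3)*(o + 3)*(o - 5)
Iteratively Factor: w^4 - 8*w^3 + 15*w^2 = (w)*(w^3 - 8*w^2 + 15*w) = w^2*(w^2 - 8*w + 15) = w^2*(w - 5)*(w - 3)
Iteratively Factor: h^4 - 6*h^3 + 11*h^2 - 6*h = (h - 3)*(h^3 - 3*h^2 + 2*h) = (h - 3)*(h - 1)*(h^2 - 2*h) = h*(h - 3)*(h - 1)*(h - 2)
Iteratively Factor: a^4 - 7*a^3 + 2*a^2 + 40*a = (a - 5)*(a^3 - 2*a^2 - 8*a) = a*(a - 5)*(a^2 - 2*a - 8) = a*(a - 5)*(a + 2)*(a - 4)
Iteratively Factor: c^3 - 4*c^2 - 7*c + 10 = (c + 2)*(c^2 - 6*c + 5) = (c - 1)*(c + 2)*(c - 5)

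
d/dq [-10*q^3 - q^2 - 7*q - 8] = -30*q^2 - 2*q - 7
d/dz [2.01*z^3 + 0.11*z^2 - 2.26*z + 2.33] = 6.03*z^2 + 0.22*z - 2.26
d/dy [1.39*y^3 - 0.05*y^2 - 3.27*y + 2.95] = 4.17*y^2 - 0.1*y - 3.27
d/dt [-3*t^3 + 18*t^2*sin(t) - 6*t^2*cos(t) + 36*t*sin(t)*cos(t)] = 6*t^2*sin(t) + 18*t^2*cos(t) - 9*t^2 + 36*t*sin(t) - 12*t*cos(t) + 36*t*cos(2*t) + 18*sin(2*t)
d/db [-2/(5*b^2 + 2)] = 20*b/(5*b^2 + 2)^2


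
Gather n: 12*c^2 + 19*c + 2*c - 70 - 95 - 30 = 12*c^2 + 21*c - 195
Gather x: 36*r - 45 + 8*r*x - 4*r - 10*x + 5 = 32*r + x*(8*r - 10) - 40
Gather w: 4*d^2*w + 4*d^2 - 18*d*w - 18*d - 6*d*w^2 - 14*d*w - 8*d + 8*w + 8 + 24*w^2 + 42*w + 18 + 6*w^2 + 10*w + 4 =4*d^2 - 26*d + w^2*(30 - 6*d) + w*(4*d^2 - 32*d + 60) + 30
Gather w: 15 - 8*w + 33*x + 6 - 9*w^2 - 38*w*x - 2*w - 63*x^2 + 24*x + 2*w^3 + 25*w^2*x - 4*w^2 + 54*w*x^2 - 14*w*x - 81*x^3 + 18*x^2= 2*w^3 + w^2*(25*x - 13) + w*(54*x^2 - 52*x - 10) - 81*x^3 - 45*x^2 + 57*x + 21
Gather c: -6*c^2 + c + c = -6*c^2 + 2*c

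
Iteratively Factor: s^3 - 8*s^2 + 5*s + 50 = (s + 2)*(s^2 - 10*s + 25) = (s - 5)*(s + 2)*(s - 5)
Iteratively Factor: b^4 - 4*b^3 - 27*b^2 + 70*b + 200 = (b + 2)*(b^3 - 6*b^2 - 15*b + 100) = (b - 5)*(b + 2)*(b^2 - b - 20) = (b - 5)*(b + 2)*(b + 4)*(b - 5)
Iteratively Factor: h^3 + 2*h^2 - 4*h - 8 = (h + 2)*(h^2 - 4) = (h + 2)^2*(h - 2)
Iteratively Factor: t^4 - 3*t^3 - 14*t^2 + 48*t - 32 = (t - 4)*(t^3 + t^2 - 10*t + 8) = (t - 4)*(t - 2)*(t^2 + 3*t - 4) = (t - 4)*(t - 2)*(t - 1)*(t + 4)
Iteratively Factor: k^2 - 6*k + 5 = (k - 1)*(k - 5)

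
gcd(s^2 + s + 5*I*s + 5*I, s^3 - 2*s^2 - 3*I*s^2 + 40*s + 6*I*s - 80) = s + 5*I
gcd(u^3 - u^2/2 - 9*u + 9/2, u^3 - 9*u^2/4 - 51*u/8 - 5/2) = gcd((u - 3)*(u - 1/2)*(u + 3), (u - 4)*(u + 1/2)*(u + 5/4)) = 1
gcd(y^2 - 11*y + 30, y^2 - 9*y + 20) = y - 5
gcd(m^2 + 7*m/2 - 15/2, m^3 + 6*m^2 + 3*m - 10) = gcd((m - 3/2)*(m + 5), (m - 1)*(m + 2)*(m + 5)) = m + 5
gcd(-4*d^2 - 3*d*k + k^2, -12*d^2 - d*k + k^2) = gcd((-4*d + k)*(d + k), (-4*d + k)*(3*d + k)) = 4*d - k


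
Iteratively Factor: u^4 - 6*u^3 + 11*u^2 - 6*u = (u - 1)*(u^3 - 5*u^2 + 6*u) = (u - 3)*(u - 1)*(u^2 - 2*u) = u*(u - 3)*(u - 1)*(u - 2)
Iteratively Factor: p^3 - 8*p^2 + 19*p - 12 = (p - 4)*(p^2 - 4*p + 3) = (p - 4)*(p - 3)*(p - 1)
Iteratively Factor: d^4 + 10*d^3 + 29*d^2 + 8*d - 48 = (d - 1)*(d^3 + 11*d^2 + 40*d + 48) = (d - 1)*(d + 4)*(d^2 + 7*d + 12) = (d - 1)*(d + 4)^2*(d + 3)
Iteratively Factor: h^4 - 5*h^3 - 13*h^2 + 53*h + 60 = (h + 1)*(h^3 - 6*h^2 - 7*h + 60) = (h - 4)*(h + 1)*(h^2 - 2*h - 15) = (h - 5)*(h - 4)*(h + 1)*(h + 3)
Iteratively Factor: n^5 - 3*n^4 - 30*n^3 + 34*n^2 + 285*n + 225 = (n - 5)*(n^4 + 2*n^3 - 20*n^2 - 66*n - 45) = (n - 5)*(n + 3)*(n^3 - n^2 - 17*n - 15) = (n - 5)^2*(n + 3)*(n^2 + 4*n + 3) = (n - 5)^2*(n + 1)*(n + 3)*(n + 3)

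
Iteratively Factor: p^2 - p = (p)*(p - 1)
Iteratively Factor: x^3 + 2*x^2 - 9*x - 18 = (x + 2)*(x^2 - 9) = (x + 2)*(x + 3)*(x - 3)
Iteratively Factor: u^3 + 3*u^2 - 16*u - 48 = (u - 4)*(u^2 + 7*u + 12) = (u - 4)*(u + 4)*(u + 3)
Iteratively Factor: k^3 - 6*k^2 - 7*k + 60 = (k + 3)*(k^2 - 9*k + 20) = (k - 5)*(k + 3)*(k - 4)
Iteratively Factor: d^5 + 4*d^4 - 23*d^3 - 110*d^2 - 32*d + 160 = (d + 4)*(d^4 - 23*d^2 - 18*d + 40) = (d + 2)*(d + 4)*(d^3 - 2*d^2 - 19*d + 20) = (d + 2)*(d + 4)^2*(d^2 - 6*d + 5) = (d - 5)*(d + 2)*(d + 4)^2*(d - 1)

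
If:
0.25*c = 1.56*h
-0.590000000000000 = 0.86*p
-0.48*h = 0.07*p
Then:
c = 0.62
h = 0.10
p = -0.69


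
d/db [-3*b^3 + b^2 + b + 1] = -9*b^2 + 2*b + 1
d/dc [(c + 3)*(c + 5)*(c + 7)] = 3*c^2 + 30*c + 71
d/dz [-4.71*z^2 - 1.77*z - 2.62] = -9.42*z - 1.77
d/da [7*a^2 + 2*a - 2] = 14*a + 2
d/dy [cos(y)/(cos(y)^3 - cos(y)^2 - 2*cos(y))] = (2*cos(y) - 1)*sin(y)/(sin(y)^2 + cos(y) + 1)^2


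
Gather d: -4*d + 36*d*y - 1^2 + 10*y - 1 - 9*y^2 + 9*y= d*(36*y - 4) - 9*y^2 + 19*y - 2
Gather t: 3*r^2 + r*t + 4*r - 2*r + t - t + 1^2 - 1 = 3*r^2 + r*t + 2*r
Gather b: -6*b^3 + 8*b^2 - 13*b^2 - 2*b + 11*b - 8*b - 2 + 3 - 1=-6*b^3 - 5*b^2 + b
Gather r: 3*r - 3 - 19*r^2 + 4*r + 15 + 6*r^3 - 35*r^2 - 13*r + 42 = 6*r^3 - 54*r^2 - 6*r + 54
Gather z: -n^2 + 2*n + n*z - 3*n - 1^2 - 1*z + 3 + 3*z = -n^2 - n + z*(n + 2) + 2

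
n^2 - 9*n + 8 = (n - 8)*(n - 1)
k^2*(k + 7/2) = k^3 + 7*k^2/2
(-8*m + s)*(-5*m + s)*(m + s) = 40*m^3 + 27*m^2*s - 12*m*s^2 + s^3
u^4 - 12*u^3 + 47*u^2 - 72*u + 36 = (u - 6)*(u - 3)*(u - 2)*(u - 1)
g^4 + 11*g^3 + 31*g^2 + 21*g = g*(g + 1)*(g + 3)*(g + 7)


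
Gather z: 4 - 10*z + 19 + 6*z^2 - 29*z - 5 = 6*z^2 - 39*z + 18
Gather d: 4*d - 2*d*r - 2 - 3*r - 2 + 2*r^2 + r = d*(4 - 2*r) + 2*r^2 - 2*r - 4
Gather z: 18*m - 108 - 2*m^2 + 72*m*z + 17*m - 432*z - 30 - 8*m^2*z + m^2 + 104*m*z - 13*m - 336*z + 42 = -m^2 + 22*m + z*(-8*m^2 + 176*m - 768) - 96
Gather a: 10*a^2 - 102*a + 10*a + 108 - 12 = 10*a^2 - 92*a + 96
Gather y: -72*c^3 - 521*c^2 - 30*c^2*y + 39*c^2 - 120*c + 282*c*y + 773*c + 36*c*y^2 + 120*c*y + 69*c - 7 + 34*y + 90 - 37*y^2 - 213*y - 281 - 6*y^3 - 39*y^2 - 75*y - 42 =-72*c^3 - 482*c^2 + 722*c - 6*y^3 + y^2*(36*c - 76) + y*(-30*c^2 + 402*c - 254) - 240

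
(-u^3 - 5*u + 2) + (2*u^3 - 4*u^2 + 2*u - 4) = u^3 - 4*u^2 - 3*u - 2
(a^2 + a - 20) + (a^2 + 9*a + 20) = 2*a^2 + 10*a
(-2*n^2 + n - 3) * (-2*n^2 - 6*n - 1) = 4*n^4 + 10*n^3 + 2*n^2 + 17*n + 3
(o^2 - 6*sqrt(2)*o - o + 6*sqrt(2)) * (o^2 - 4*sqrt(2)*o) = o^4 - 10*sqrt(2)*o^3 - o^3 + 10*sqrt(2)*o^2 + 48*o^2 - 48*o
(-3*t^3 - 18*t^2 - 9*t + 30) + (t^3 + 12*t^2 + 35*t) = -2*t^3 - 6*t^2 + 26*t + 30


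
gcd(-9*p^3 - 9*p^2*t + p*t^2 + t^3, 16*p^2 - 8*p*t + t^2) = 1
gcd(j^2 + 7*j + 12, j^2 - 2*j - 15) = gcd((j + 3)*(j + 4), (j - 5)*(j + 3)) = j + 3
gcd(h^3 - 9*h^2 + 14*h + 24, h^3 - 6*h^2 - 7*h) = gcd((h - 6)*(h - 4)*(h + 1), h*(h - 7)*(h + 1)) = h + 1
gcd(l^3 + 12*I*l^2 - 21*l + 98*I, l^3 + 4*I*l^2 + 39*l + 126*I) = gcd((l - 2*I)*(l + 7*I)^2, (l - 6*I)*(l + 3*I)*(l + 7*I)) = l + 7*I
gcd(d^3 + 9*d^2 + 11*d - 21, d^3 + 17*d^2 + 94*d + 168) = d + 7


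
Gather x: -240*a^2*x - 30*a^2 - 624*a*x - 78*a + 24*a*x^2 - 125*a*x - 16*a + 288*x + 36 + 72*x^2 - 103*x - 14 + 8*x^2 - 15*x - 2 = -30*a^2 - 94*a + x^2*(24*a + 80) + x*(-240*a^2 - 749*a + 170) + 20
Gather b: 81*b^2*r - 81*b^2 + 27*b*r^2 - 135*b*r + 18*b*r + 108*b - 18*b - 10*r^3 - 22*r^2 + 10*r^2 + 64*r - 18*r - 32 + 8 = b^2*(81*r - 81) + b*(27*r^2 - 117*r + 90) - 10*r^3 - 12*r^2 + 46*r - 24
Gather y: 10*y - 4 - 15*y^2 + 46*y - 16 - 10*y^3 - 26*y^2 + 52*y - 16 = -10*y^3 - 41*y^2 + 108*y - 36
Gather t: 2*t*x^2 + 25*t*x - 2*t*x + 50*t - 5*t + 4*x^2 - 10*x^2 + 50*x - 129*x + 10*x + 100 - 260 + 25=t*(2*x^2 + 23*x + 45) - 6*x^2 - 69*x - 135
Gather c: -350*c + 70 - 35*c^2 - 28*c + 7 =-35*c^2 - 378*c + 77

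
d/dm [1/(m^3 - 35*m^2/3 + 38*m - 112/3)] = 3*(-9*m^2 + 70*m - 114)/(3*m^3 - 35*m^2 + 114*m - 112)^2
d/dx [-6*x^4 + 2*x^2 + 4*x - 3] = -24*x^3 + 4*x + 4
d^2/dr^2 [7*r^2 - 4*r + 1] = 14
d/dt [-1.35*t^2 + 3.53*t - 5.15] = 3.53 - 2.7*t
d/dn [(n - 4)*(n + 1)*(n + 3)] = 3*n^2 - 13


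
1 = 1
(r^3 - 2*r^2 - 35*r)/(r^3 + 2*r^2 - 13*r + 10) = r*(r - 7)/(r^2 - 3*r + 2)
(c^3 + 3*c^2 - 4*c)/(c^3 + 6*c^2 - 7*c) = (c + 4)/(c + 7)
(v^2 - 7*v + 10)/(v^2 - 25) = (v - 2)/(v + 5)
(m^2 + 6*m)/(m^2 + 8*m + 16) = m*(m + 6)/(m^2 + 8*m + 16)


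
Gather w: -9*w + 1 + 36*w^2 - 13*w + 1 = 36*w^2 - 22*w + 2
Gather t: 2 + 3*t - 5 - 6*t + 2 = -3*t - 1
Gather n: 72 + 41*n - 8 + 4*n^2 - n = 4*n^2 + 40*n + 64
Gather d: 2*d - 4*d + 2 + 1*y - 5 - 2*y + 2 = -2*d - y - 1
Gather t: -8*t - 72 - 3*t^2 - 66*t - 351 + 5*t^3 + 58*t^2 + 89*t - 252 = 5*t^3 + 55*t^2 + 15*t - 675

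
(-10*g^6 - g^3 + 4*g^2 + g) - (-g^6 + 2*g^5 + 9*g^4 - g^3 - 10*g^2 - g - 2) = -9*g^6 - 2*g^5 - 9*g^4 + 14*g^2 + 2*g + 2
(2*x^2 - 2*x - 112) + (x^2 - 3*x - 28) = 3*x^2 - 5*x - 140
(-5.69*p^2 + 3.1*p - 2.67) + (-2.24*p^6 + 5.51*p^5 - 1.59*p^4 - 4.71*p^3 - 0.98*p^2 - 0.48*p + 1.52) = -2.24*p^6 + 5.51*p^5 - 1.59*p^4 - 4.71*p^3 - 6.67*p^2 + 2.62*p - 1.15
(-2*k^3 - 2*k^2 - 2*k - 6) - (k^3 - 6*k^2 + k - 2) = -3*k^3 + 4*k^2 - 3*k - 4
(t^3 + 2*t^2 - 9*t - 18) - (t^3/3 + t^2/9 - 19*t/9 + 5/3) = 2*t^3/3 + 17*t^2/9 - 62*t/9 - 59/3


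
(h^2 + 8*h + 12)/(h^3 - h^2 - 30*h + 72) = (h + 2)/(h^2 - 7*h + 12)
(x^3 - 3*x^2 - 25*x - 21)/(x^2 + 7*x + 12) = (x^2 - 6*x - 7)/(x + 4)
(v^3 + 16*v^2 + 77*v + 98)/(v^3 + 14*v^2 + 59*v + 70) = (v + 7)/(v + 5)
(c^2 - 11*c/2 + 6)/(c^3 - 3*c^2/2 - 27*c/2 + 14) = (2*c - 3)/(2*c^2 + 5*c - 7)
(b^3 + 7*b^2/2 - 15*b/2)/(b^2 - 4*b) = (2*b^2 + 7*b - 15)/(2*(b - 4))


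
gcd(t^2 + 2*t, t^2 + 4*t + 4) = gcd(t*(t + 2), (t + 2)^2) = t + 2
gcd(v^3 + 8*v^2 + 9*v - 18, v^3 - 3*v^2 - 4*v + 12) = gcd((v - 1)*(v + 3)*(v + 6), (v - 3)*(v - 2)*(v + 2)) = 1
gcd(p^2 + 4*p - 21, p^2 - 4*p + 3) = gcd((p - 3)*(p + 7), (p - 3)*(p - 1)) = p - 3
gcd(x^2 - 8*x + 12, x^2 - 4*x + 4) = x - 2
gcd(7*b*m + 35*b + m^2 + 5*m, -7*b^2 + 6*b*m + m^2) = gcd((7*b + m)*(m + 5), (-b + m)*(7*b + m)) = 7*b + m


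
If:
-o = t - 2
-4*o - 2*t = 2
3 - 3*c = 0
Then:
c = 1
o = -3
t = 5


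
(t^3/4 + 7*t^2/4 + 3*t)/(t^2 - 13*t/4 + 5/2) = t*(t^2 + 7*t + 12)/(4*t^2 - 13*t + 10)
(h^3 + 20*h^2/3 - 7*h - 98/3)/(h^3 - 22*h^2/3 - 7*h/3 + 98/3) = (h + 7)/(h - 7)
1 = 1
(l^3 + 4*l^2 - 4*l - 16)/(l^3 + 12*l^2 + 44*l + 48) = (l - 2)/(l + 6)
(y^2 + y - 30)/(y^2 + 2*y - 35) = (y + 6)/(y + 7)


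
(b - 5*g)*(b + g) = b^2 - 4*b*g - 5*g^2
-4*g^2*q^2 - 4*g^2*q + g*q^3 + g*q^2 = q*(-4*g + q)*(g*q + g)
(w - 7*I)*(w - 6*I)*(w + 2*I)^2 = w^4 - 9*I*w^3 + 6*w^2 - 116*I*w + 168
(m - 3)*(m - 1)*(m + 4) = m^3 - 13*m + 12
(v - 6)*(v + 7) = v^2 + v - 42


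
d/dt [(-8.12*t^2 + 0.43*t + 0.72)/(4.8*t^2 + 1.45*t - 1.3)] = (-13.838*t^2 + 14.2*t - 1.603)/(23.04*t^4 + 13.92*t^3 - 10.3775*t^2 - 3.77*t + 1.69)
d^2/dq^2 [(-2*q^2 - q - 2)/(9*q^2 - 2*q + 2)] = 2*(-117*q^3 - 378*q^2 + 162*q + 16)/(729*q^6 - 486*q^5 + 594*q^4 - 224*q^3 + 132*q^2 - 24*q + 8)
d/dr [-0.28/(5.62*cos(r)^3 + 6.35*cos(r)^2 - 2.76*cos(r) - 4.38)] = (-4.7208*cos(r)^2 - 3.556*cos(r) + 0.7728)*sin(r)/(5.62*cos(r)^3 + 6.35*cos(r)^2 - 2.76*cos(r) - 4.38)^2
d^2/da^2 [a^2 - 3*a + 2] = 2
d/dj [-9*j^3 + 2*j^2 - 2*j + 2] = -27*j^2 + 4*j - 2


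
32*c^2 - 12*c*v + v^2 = (-8*c + v)*(-4*c + v)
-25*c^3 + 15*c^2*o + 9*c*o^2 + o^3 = (-c + o)*(5*c + o)^2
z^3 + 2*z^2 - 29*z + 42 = (z - 3)*(z - 2)*(z + 7)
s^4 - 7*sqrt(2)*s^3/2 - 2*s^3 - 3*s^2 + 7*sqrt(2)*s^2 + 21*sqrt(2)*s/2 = s*(s - 3)*(s + 1)*(s - 7*sqrt(2)/2)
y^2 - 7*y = y*(y - 7)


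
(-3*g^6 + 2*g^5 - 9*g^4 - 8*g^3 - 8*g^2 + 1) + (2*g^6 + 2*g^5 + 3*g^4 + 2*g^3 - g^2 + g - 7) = -g^6 + 4*g^5 - 6*g^4 - 6*g^3 - 9*g^2 + g - 6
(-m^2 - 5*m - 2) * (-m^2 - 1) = m^4 + 5*m^3 + 3*m^2 + 5*m + 2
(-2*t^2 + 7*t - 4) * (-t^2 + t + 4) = 2*t^4 - 9*t^3 + 3*t^2 + 24*t - 16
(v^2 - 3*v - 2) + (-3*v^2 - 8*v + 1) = -2*v^2 - 11*v - 1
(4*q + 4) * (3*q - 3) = 12*q^2 - 12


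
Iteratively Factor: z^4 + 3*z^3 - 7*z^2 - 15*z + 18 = (z - 2)*(z^3 + 5*z^2 + 3*z - 9) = (z - 2)*(z + 3)*(z^2 + 2*z - 3) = (z - 2)*(z - 1)*(z + 3)*(z + 3)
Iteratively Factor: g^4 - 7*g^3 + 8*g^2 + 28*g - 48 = (g - 2)*(g^3 - 5*g^2 - 2*g + 24) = (g - 4)*(g - 2)*(g^2 - g - 6) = (g - 4)*(g - 2)*(g + 2)*(g - 3)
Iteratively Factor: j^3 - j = (j)*(j^2 - 1) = j*(j + 1)*(j - 1)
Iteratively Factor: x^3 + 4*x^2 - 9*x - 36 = (x + 3)*(x^2 + x - 12) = (x + 3)*(x + 4)*(x - 3)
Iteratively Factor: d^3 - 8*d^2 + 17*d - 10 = (d - 2)*(d^2 - 6*d + 5) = (d - 2)*(d - 1)*(d - 5)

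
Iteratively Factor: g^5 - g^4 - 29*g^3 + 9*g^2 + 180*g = (g + 3)*(g^4 - 4*g^3 - 17*g^2 + 60*g) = (g + 3)*(g + 4)*(g^3 - 8*g^2 + 15*g) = (g - 3)*(g + 3)*(g + 4)*(g^2 - 5*g) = g*(g - 3)*(g + 3)*(g + 4)*(g - 5)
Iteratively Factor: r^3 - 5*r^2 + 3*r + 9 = (r - 3)*(r^2 - 2*r - 3) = (r - 3)*(r + 1)*(r - 3)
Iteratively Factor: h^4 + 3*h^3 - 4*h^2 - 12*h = (h + 2)*(h^3 + h^2 - 6*h) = (h - 2)*(h + 2)*(h^2 + 3*h) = h*(h - 2)*(h + 2)*(h + 3)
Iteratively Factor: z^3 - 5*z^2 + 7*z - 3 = (z - 3)*(z^2 - 2*z + 1) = (z - 3)*(z - 1)*(z - 1)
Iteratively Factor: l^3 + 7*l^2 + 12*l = (l + 4)*(l^2 + 3*l) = l*(l + 4)*(l + 3)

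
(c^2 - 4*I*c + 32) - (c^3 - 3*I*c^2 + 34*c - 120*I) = -c^3 + c^2 + 3*I*c^2 - 34*c - 4*I*c + 32 + 120*I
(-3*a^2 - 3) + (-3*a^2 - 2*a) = -6*a^2 - 2*a - 3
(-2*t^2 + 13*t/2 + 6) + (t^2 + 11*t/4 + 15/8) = -t^2 + 37*t/4 + 63/8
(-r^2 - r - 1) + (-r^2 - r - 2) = -2*r^2 - 2*r - 3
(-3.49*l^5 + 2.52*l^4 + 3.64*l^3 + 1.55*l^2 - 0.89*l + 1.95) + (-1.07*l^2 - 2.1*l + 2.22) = -3.49*l^5 + 2.52*l^4 + 3.64*l^3 + 0.48*l^2 - 2.99*l + 4.17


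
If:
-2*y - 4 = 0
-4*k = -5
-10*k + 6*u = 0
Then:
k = 5/4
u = 25/12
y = -2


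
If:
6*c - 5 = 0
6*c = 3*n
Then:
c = 5/6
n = 5/3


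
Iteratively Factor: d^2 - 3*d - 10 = (d + 2)*(d - 5)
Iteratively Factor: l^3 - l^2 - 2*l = (l + 1)*(l^2 - 2*l) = l*(l + 1)*(l - 2)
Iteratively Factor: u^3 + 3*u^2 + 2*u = (u + 2)*(u^2 + u) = (u + 1)*(u + 2)*(u)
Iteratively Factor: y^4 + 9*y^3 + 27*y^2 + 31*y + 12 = (y + 1)*(y^3 + 8*y^2 + 19*y + 12) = (y + 1)*(y + 3)*(y^2 + 5*y + 4) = (y + 1)^2*(y + 3)*(y + 4)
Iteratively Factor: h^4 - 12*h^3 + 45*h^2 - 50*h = (h)*(h^3 - 12*h^2 + 45*h - 50) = h*(h - 5)*(h^2 - 7*h + 10) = h*(h - 5)*(h - 2)*(h - 5)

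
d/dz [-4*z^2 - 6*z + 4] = -8*z - 6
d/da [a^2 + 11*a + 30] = 2*a + 11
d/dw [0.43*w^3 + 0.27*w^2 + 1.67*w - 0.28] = 1.29*w^2 + 0.54*w + 1.67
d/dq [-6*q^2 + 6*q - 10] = 6 - 12*q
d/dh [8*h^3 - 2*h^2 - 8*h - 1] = 24*h^2 - 4*h - 8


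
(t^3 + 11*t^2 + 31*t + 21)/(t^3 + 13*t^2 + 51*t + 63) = (t + 1)/(t + 3)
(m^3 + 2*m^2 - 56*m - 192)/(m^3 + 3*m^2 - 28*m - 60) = (m^2 - 4*m - 32)/(m^2 - 3*m - 10)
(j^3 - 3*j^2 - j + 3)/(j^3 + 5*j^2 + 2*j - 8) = (j^2 - 2*j - 3)/(j^2 + 6*j + 8)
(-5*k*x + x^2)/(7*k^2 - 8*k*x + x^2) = x*(-5*k + x)/(7*k^2 - 8*k*x + x^2)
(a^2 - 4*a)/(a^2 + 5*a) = (a - 4)/(a + 5)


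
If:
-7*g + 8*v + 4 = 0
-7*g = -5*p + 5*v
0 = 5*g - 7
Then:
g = 7/5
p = 537/200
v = 29/40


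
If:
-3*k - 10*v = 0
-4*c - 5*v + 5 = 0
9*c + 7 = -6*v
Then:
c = -65/21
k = -730/63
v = 73/21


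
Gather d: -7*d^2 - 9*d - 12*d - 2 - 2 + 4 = -7*d^2 - 21*d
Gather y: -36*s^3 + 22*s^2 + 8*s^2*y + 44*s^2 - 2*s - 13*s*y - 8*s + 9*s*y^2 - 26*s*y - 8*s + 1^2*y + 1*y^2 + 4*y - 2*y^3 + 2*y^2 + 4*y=-36*s^3 + 66*s^2 - 18*s - 2*y^3 + y^2*(9*s + 3) + y*(8*s^2 - 39*s + 9)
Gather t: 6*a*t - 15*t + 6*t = t*(6*a - 9)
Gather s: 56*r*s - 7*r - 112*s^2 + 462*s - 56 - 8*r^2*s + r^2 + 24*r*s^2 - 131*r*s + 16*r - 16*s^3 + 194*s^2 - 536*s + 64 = r^2 + 9*r - 16*s^3 + s^2*(24*r + 82) + s*(-8*r^2 - 75*r - 74) + 8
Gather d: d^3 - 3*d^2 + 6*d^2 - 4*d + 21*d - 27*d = d^3 + 3*d^2 - 10*d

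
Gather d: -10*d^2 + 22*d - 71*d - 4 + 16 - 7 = -10*d^2 - 49*d + 5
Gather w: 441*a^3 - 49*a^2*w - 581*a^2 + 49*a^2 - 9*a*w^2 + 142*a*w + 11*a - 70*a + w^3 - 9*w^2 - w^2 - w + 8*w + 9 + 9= 441*a^3 - 532*a^2 - 59*a + w^3 + w^2*(-9*a - 10) + w*(-49*a^2 + 142*a + 7) + 18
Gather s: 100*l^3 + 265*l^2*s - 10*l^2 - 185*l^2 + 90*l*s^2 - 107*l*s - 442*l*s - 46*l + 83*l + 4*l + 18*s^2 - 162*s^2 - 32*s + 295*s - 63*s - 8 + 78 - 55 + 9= 100*l^3 - 195*l^2 + 41*l + s^2*(90*l - 144) + s*(265*l^2 - 549*l + 200) + 24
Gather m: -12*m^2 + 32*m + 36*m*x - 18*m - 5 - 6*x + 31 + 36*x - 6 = -12*m^2 + m*(36*x + 14) + 30*x + 20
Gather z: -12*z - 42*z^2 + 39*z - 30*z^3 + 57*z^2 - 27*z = -30*z^3 + 15*z^2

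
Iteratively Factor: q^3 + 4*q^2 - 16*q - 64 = (q - 4)*(q^2 + 8*q + 16) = (q - 4)*(q + 4)*(q + 4)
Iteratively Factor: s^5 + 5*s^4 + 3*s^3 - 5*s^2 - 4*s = (s + 4)*(s^4 + s^3 - s^2 - s) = (s + 1)*(s + 4)*(s^3 - s) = (s + 1)^2*(s + 4)*(s^2 - s) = s*(s + 1)^2*(s + 4)*(s - 1)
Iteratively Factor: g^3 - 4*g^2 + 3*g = (g)*(g^2 - 4*g + 3) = g*(g - 1)*(g - 3)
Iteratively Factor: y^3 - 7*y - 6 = (y + 1)*(y^2 - y - 6) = (y + 1)*(y + 2)*(y - 3)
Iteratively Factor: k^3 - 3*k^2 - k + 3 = (k - 1)*(k^2 - 2*k - 3) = (k - 1)*(k + 1)*(k - 3)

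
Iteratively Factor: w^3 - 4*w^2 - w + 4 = (w + 1)*(w^2 - 5*w + 4) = (w - 1)*(w + 1)*(w - 4)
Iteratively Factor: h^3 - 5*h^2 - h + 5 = (h - 1)*(h^2 - 4*h - 5) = (h - 5)*(h - 1)*(h + 1)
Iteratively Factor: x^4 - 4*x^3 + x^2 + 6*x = (x)*(x^3 - 4*x^2 + x + 6) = x*(x - 3)*(x^2 - x - 2) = x*(x - 3)*(x - 2)*(x + 1)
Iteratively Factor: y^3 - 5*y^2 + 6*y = (y - 3)*(y^2 - 2*y) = (y - 3)*(y - 2)*(y)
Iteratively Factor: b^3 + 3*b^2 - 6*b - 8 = (b + 1)*(b^2 + 2*b - 8) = (b + 1)*(b + 4)*(b - 2)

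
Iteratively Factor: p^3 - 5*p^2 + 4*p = (p - 4)*(p^2 - p) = (p - 4)*(p - 1)*(p)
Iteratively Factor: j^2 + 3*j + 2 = (j + 2)*(j + 1)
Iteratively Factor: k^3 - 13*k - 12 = (k + 1)*(k^2 - k - 12) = (k + 1)*(k + 3)*(k - 4)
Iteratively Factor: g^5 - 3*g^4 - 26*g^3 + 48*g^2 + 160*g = (g + 4)*(g^4 - 7*g^3 + 2*g^2 + 40*g) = g*(g + 4)*(g^3 - 7*g^2 + 2*g + 40) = g*(g - 5)*(g + 4)*(g^2 - 2*g - 8) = g*(g - 5)*(g + 2)*(g + 4)*(g - 4)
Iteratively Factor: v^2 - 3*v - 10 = (v + 2)*(v - 5)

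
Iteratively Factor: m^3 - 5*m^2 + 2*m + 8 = (m + 1)*(m^2 - 6*m + 8) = (m - 2)*(m + 1)*(m - 4)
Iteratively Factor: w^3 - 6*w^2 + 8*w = (w - 4)*(w^2 - 2*w) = (w - 4)*(w - 2)*(w)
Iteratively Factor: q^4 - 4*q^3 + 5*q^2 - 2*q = (q - 2)*(q^3 - 2*q^2 + q) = (q - 2)*(q - 1)*(q^2 - q) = q*(q - 2)*(q - 1)*(q - 1)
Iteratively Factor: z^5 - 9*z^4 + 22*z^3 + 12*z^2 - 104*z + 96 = (z - 4)*(z^4 - 5*z^3 + 2*z^2 + 20*z - 24) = (z - 4)*(z + 2)*(z^3 - 7*z^2 + 16*z - 12) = (z - 4)*(z - 2)*(z + 2)*(z^2 - 5*z + 6) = (z - 4)*(z - 2)^2*(z + 2)*(z - 3)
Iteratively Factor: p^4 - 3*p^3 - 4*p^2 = (p - 4)*(p^3 + p^2) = (p - 4)*(p + 1)*(p^2) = p*(p - 4)*(p + 1)*(p)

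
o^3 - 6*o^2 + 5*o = o*(o - 5)*(o - 1)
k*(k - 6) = k^2 - 6*k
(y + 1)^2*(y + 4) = y^3 + 6*y^2 + 9*y + 4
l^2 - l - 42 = (l - 7)*(l + 6)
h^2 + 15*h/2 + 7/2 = (h + 1/2)*(h + 7)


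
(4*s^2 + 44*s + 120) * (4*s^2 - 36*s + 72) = 16*s^4 + 32*s^3 - 816*s^2 - 1152*s + 8640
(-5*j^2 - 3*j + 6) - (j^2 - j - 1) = -6*j^2 - 2*j + 7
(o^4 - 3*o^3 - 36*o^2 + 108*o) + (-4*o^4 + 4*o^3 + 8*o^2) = -3*o^4 + o^3 - 28*o^2 + 108*o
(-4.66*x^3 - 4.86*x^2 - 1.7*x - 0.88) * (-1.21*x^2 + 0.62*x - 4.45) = 5.6386*x^5 + 2.9914*x^4 + 19.7808*x^3 + 21.6378*x^2 + 7.0194*x + 3.916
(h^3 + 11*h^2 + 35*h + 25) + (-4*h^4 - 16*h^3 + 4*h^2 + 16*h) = -4*h^4 - 15*h^3 + 15*h^2 + 51*h + 25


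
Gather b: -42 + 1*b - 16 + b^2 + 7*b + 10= b^2 + 8*b - 48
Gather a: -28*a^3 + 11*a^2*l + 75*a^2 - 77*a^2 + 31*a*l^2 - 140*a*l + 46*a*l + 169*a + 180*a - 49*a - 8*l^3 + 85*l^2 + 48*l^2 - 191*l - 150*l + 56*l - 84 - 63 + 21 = -28*a^3 + a^2*(11*l - 2) + a*(31*l^2 - 94*l + 300) - 8*l^3 + 133*l^2 - 285*l - 126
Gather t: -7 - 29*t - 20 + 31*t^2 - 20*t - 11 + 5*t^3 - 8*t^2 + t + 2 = 5*t^3 + 23*t^2 - 48*t - 36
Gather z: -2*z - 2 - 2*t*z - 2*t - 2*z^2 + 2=-2*t - 2*z^2 + z*(-2*t - 2)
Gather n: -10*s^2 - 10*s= -10*s^2 - 10*s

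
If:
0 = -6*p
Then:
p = 0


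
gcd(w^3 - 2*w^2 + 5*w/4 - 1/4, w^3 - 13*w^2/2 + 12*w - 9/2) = w - 1/2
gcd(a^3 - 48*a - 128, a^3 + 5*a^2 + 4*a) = a + 4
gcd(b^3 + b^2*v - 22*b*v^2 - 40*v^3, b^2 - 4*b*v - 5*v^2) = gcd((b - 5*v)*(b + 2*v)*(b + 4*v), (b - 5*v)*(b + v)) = -b + 5*v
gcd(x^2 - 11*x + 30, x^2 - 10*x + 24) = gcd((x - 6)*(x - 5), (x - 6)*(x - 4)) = x - 6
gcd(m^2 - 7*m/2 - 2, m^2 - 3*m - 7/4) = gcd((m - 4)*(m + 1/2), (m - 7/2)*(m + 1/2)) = m + 1/2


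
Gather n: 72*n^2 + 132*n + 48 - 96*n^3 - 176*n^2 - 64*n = -96*n^3 - 104*n^2 + 68*n + 48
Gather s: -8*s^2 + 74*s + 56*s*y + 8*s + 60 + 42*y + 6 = -8*s^2 + s*(56*y + 82) + 42*y + 66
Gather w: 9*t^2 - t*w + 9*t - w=9*t^2 + 9*t + w*(-t - 1)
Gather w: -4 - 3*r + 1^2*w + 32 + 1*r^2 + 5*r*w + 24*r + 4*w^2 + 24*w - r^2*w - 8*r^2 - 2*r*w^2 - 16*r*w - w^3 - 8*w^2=-7*r^2 + 21*r - w^3 + w^2*(-2*r - 4) + w*(-r^2 - 11*r + 25) + 28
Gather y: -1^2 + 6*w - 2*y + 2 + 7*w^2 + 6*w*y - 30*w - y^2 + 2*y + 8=7*w^2 + 6*w*y - 24*w - y^2 + 9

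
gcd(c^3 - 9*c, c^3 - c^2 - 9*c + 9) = c^2 - 9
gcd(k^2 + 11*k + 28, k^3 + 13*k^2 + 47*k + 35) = k + 7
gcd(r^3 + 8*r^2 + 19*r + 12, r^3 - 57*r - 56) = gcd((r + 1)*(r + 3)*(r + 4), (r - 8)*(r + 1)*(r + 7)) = r + 1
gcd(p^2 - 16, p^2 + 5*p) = 1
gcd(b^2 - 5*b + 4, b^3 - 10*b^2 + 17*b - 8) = b - 1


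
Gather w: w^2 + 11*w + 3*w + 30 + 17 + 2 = w^2 + 14*w + 49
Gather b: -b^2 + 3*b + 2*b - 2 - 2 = -b^2 + 5*b - 4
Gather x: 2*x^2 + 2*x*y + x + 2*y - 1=2*x^2 + x*(2*y + 1) + 2*y - 1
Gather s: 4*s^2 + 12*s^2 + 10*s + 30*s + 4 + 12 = 16*s^2 + 40*s + 16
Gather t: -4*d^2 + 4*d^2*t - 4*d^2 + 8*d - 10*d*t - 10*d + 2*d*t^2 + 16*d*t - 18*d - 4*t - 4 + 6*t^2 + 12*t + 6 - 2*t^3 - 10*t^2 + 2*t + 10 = -8*d^2 - 20*d - 2*t^3 + t^2*(2*d - 4) + t*(4*d^2 + 6*d + 10) + 12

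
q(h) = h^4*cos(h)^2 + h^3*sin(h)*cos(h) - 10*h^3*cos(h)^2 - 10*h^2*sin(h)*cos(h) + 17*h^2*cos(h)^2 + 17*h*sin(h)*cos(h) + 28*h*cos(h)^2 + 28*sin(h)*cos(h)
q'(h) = -2*h^4*sin(h)*cos(h) - h^3*sin(h)^2 + 20*h^3*sin(h)*cos(h) + 5*h^3*cos(h)^2 + 10*h^2*sin(h)^2 - 31*h^2*sin(h)*cos(h) - 40*h^2*cos(h)^2 - 17*h*sin(h)^2 - 76*h*sin(h)*cos(h) + 51*h*cos(h)^2 - 28*sin(h)^2 + 17*sin(h)*cos(h) + 56*cos(h)^2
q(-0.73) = -8.91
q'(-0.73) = -30.54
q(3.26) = 39.28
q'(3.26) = -40.30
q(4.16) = -3.73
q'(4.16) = -13.62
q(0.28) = 16.77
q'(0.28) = 58.00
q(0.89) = 30.23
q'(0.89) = -23.17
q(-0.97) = -0.92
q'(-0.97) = -31.57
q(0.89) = 30.23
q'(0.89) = -23.17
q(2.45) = 23.41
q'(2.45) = 64.07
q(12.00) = 4207.99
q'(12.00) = 7932.96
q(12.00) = 4207.99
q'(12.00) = 7932.96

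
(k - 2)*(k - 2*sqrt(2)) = k^2 - 2*sqrt(2)*k - 2*k + 4*sqrt(2)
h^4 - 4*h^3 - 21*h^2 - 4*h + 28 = (h - 7)*(h - 1)*(h + 2)^2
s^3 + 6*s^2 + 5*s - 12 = (s - 1)*(s + 3)*(s + 4)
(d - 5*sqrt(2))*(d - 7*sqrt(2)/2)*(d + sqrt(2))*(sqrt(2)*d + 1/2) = sqrt(2)*d^4 - 29*d^3/2 + 57*sqrt(2)*d^2/4 + 79*d + 35*sqrt(2)/2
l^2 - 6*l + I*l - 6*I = (l - 6)*(l + I)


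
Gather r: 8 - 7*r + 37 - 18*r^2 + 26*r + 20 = -18*r^2 + 19*r + 65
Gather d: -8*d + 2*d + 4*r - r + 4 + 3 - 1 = -6*d + 3*r + 6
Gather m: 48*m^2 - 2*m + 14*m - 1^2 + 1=48*m^2 + 12*m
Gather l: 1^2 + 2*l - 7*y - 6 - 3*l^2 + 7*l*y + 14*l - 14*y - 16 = -3*l^2 + l*(7*y + 16) - 21*y - 21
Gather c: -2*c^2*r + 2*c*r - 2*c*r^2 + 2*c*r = -2*c^2*r + c*(-2*r^2 + 4*r)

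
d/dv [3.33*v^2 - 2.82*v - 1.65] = 6.66*v - 2.82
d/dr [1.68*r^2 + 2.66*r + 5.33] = 3.36*r + 2.66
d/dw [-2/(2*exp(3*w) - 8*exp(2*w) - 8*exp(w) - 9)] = (12*exp(2*w) - 32*exp(w) - 16)*exp(w)/(-2*exp(3*w) + 8*exp(2*w) + 8*exp(w) + 9)^2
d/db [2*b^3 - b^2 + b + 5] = 6*b^2 - 2*b + 1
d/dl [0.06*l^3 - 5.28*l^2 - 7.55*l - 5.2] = 0.18*l^2 - 10.56*l - 7.55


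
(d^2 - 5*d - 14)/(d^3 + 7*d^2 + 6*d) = (d^2 - 5*d - 14)/(d*(d^2 + 7*d + 6))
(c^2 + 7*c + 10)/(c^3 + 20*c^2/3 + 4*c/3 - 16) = 3*(c + 5)/(3*c^2 + 14*c - 24)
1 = 1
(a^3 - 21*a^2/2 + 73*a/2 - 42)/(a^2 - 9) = (a^2 - 15*a/2 + 14)/(a + 3)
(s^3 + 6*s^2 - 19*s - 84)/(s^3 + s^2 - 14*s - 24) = (s + 7)/(s + 2)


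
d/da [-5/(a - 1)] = 5/(a - 1)^2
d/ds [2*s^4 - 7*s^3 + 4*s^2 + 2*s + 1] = 8*s^3 - 21*s^2 + 8*s + 2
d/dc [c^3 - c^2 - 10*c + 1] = 3*c^2 - 2*c - 10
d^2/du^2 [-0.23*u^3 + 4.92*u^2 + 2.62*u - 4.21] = 9.84 - 1.38*u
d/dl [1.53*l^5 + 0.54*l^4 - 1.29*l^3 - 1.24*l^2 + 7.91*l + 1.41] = 7.65*l^4 + 2.16*l^3 - 3.87*l^2 - 2.48*l + 7.91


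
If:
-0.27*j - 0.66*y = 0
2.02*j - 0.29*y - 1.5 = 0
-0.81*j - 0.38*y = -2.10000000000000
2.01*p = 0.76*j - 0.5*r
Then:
No Solution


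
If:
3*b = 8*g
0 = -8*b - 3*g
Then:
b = 0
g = 0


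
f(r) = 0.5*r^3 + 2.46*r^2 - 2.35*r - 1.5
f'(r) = 1.5*r^2 + 4.92*r - 2.35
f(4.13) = 65.98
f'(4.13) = 43.55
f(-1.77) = 7.59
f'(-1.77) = -6.36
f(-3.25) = 14.96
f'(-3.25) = -2.50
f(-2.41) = 11.45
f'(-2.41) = -5.50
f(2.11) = 9.19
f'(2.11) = 14.71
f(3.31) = 35.81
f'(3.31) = 30.37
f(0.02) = -1.55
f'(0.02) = -2.25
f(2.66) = 19.07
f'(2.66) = 21.35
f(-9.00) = -145.59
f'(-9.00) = 74.87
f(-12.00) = -483.06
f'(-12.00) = 154.61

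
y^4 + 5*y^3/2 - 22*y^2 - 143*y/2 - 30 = (y - 5)*(y + 1/2)*(y + 3)*(y + 4)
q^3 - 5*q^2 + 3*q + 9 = (q - 3)^2*(q + 1)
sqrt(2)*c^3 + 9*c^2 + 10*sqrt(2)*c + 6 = (c + sqrt(2))*(c + 3*sqrt(2))*(sqrt(2)*c + 1)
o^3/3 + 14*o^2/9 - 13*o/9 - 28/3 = (o/3 + 1)*(o - 7/3)*(o + 4)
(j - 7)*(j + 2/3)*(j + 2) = j^3 - 13*j^2/3 - 52*j/3 - 28/3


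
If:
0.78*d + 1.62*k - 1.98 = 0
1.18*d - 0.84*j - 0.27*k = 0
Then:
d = 2.53846153846154 - 2.07692307692308*k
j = 3.56593406593407 - 3.23901098901099*k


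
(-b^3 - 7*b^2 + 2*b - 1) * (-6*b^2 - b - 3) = 6*b^5 + 43*b^4 - 2*b^3 + 25*b^2 - 5*b + 3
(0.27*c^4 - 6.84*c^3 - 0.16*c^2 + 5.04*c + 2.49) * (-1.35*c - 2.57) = -0.3645*c^5 + 8.5401*c^4 + 17.7948*c^3 - 6.3928*c^2 - 16.3143*c - 6.3993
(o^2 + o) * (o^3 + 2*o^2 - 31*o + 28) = o^5 + 3*o^4 - 29*o^3 - 3*o^2 + 28*o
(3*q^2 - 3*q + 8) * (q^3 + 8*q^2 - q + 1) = 3*q^5 + 21*q^4 - 19*q^3 + 70*q^2 - 11*q + 8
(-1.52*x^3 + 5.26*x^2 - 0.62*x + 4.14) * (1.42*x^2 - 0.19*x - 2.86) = -2.1584*x^5 + 7.758*x^4 + 2.4674*x^3 - 9.047*x^2 + 0.9866*x - 11.8404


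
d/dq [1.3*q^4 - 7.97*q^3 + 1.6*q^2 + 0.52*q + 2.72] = 5.2*q^3 - 23.91*q^2 + 3.2*q + 0.52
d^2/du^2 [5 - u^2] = -2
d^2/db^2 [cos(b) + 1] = -cos(b)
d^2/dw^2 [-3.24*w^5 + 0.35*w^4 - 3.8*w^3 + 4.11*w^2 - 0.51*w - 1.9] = -64.8*w^3 + 4.2*w^2 - 22.8*w + 8.22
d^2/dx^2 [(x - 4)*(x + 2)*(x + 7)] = 6*x + 10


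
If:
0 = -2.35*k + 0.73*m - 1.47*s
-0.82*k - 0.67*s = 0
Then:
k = -0.817073170731707*s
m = -0.616605412629469*s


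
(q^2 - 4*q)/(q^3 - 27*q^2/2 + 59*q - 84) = 2*q/(2*q^2 - 19*q + 42)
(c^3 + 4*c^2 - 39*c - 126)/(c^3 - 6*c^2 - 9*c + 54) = (c + 7)/(c - 3)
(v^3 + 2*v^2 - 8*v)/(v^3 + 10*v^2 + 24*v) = (v - 2)/(v + 6)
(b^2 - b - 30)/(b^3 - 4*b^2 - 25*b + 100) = (b - 6)/(b^2 - 9*b + 20)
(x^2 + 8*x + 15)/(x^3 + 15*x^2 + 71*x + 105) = 1/(x + 7)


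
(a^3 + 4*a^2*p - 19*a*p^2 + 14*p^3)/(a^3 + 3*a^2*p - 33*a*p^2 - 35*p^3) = (-a^2 + 3*a*p - 2*p^2)/(-a^2 + 4*a*p + 5*p^2)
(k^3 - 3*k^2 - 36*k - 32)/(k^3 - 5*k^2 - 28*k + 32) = (k + 1)/(k - 1)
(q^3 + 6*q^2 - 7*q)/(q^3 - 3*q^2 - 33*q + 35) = q*(q + 7)/(q^2 - 2*q - 35)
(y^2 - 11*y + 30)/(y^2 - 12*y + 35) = (y - 6)/(y - 7)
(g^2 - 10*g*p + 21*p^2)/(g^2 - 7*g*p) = (g - 3*p)/g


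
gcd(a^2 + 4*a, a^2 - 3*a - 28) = a + 4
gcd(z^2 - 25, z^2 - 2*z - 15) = z - 5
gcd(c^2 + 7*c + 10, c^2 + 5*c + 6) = c + 2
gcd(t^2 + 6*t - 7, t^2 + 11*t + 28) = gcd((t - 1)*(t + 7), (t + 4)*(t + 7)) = t + 7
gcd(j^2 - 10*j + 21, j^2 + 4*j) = 1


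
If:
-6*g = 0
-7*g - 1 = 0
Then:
No Solution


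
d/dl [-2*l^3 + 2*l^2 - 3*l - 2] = -6*l^2 + 4*l - 3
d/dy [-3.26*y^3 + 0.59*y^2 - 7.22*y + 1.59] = -9.78*y^2 + 1.18*y - 7.22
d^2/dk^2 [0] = 0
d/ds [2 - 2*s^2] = -4*s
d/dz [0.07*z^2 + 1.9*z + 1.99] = 0.14*z + 1.9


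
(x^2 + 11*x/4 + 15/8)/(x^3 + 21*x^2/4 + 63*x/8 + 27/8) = (4*x + 5)/(4*x^2 + 15*x + 9)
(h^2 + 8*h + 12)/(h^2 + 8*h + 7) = (h^2 + 8*h + 12)/(h^2 + 8*h + 7)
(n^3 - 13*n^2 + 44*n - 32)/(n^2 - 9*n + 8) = n - 4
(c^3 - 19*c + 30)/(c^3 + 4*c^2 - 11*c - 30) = (c - 2)/(c + 2)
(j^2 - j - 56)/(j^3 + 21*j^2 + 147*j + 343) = (j - 8)/(j^2 + 14*j + 49)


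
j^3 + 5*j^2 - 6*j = j*(j - 1)*(j + 6)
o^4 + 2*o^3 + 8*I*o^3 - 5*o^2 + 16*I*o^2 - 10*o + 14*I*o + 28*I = (o + 2)*(o - I)*(o + 2*I)*(o + 7*I)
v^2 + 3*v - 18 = (v - 3)*(v + 6)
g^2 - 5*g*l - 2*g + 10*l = (g - 2)*(g - 5*l)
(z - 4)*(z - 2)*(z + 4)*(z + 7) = z^4 + 5*z^3 - 30*z^2 - 80*z + 224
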